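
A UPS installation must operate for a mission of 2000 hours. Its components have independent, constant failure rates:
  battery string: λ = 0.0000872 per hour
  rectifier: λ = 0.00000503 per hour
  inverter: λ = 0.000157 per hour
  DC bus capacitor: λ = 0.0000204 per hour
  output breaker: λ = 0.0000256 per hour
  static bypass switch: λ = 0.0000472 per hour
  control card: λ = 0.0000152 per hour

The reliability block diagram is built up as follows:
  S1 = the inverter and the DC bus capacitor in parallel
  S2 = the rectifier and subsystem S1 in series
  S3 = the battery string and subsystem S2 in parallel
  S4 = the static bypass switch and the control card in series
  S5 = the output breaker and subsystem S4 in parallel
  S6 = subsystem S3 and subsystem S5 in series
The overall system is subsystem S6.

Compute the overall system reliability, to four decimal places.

0.9909

R(battery string) = exp(−0.0000872 × 2000) = 0.839961
R(rectifier) = exp(−0.00000503 × 2000) = 0.989990
R(inverter) = exp(−0.000157 × 2000) = 0.730519
R(DC bus capacitor) = exp(−0.0000204 × 2000) = 0.960021
R(output breaker) = exp(−0.0000256 × 2000) = 0.950089
R(static bypass switch) = exp(−0.0000472 × 2000) = 0.909919
R(control card) = exp(−0.0000152 × 2000) = 0.970057
Parallel (inverter and DC bus capacitor): 1 − (1 − 0.730519)(1 − 0.960021) = 0.989226
Series (rectifier and [0.989226]): 0.989990 × 0.989226 = 0.979324
Parallel (battery string and [0.979324]): 1 − (1 − 0.839961)(1 − 0.979324) = 0.996691
Series (static bypass switch and control card): 0.909919 × 0.970057 = 0.882673
Parallel (output breaker and [0.882673]): 1 − (1 − 0.950089)(1 − 0.882673) = 0.994144
Series ([0.996691] and [0.994144]): 0.996691 × 0.994144 = 0.9909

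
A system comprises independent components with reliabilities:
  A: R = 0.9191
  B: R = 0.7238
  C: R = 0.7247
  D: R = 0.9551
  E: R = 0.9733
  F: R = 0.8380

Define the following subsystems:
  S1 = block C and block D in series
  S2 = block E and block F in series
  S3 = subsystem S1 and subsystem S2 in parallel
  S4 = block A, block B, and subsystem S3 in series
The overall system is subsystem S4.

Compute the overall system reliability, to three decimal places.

0.627

Series (C and D): 0.72470 × 0.95510 = 0.69216
Series (E and F): 0.97330 × 0.83800 = 0.81563
Parallel ([0.69216] and [0.81563]): 1 − (1 − 0.69216)(1 − 0.81563) = 0.94324
Series (A, B, and [0.94324]): 0.91910 × 0.72380 × 0.94324 = 0.627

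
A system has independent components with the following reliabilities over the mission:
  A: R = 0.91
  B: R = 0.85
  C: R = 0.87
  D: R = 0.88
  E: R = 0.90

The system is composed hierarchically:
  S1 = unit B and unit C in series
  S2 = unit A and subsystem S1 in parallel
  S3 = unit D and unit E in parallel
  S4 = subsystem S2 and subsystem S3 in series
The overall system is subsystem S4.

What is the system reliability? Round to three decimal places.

Series (B and C): 0.85000 × 0.87000 = 0.73950
Parallel (A and [0.73950]): 1 − (1 − 0.91000)(1 − 0.73950) = 0.97656
Parallel (D and E): 1 − (1 − 0.88000)(1 − 0.90000) = 0.98800
Series ([0.97656] and [0.98800]): 0.97656 × 0.98800 = 0.965

0.965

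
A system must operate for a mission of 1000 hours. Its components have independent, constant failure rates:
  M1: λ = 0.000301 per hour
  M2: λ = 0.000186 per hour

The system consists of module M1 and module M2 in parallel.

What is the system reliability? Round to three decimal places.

R(M1) = exp(−0.000301 × 1000) = 0.74008
R(M2) = exp(−0.000186 × 1000) = 0.83027
Parallel (M1 and M2): 1 − (1 − 0.74008)(1 − 0.83027) = 0.956

0.956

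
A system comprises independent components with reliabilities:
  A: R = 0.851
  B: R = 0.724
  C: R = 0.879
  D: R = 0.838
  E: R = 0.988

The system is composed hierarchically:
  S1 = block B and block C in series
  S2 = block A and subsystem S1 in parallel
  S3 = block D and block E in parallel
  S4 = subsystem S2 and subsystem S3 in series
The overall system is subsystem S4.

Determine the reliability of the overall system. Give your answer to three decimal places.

Series (B and C): 0.72400 × 0.87900 = 0.63640
Parallel (A and [0.63640]): 1 − (1 − 0.85100)(1 − 0.63640) = 0.94582
Parallel (D and E): 1 − (1 − 0.83800)(1 − 0.98800) = 0.99806
Series ([0.94582] and [0.99806]): 0.94582 × 0.99806 = 0.944

0.944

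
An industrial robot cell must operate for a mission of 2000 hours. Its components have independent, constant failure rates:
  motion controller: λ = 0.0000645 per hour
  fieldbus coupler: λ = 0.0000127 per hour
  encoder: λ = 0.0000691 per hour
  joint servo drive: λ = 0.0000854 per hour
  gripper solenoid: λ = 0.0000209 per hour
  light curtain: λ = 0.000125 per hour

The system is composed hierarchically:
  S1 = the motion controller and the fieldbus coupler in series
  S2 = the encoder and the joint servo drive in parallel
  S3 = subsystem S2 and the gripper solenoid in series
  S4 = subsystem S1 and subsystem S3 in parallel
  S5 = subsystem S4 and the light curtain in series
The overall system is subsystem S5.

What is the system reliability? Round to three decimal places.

R(motion controller) = exp(−0.0000645 × 2000) = 0.87897
R(fieldbus coupler) = exp(−0.0000127 × 2000) = 0.97492
R(encoder) = exp(−0.0000691 × 2000) = 0.87092
R(joint servo drive) = exp(−0.0000854 × 2000) = 0.84299
R(gripper solenoid) = exp(−0.0000209 × 2000) = 0.95906
R(light curtain) = exp(−0.000125 × 2000) = 0.77880
Series (motion controller and fieldbus coupler): 0.87897 × 0.97492 = 0.85693
Parallel (encoder and joint servo drive): 1 − (1 − 0.87092)(1 − 0.84299) = 0.97973
Series ([0.97973] and gripper solenoid): 0.97973 × 0.95906 = 0.93962
Parallel ([0.85693] and [0.93962]): 1 − (1 − 0.85693)(1 − 0.93962) = 0.99136
Series ([0.99136] and light curtain): 0.99136 × 0.77880 = 0.772

0.772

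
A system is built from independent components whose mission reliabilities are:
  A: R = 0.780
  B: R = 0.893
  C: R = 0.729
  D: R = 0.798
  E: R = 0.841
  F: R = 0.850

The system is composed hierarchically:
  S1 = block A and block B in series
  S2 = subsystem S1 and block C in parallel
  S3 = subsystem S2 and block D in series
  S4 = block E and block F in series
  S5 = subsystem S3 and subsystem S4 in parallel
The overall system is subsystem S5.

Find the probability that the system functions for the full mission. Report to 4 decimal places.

Series (A and B): 0.780000 × 0.893000 = 0.696540
Parallel ([0.696540] and C): 1 − (1 − 0.696540)(1 − 0.729000) = 0.917762
Series ([0.917762] and D): 0.917762 × 0.798000 = 0.732374
Series (E and F): 0.841000 × 0.850000 = 0.714850
Parallel ([0.732374] and [0.714850]): 1 − (1 − 0.732374)(1 − 0.714850) = 0.9237

0.9237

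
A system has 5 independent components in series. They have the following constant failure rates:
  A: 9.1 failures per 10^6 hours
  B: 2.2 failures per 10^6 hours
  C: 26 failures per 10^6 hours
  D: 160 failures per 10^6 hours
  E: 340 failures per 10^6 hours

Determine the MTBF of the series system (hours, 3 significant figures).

1860

Series of exponential components: λ_sys = Σ λ_i
λ_sys = 0.0000091 + 0.0000022 + 0.000026 + 0.00016 + 0.00034 = 5.3730e-04 /h
MTBF = 1 / λ_sys = 1860 h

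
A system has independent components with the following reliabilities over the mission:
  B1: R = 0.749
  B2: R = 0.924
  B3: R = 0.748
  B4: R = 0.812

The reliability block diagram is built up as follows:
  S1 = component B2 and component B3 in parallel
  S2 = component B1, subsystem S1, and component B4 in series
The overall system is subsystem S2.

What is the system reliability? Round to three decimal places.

Parallel (B2 and B3): 1 − (1 − 0.92400)(1 − 0.74800) = 0.98085
Series (B1, [0.98085], and B4): 0.74900 × 0.98085 × 0.81200 = 0.597

0.597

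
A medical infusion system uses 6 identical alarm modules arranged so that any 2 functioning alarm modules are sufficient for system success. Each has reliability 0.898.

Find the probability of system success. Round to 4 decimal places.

R = Σ_{i=2}^{6} C(6,i) p^i (1−p)^{6−i} with p = 0.898
C(6,2)·0.898^2·0.102^4 = 0.001309
C(6,3)·0.898^3·0.102^3 = 0.015369
C(6,4)·0.898^4·0.102^2 = 0.101484
C(6,5)·0.898^5·0.102^1 = 0.357382
C(6,6)·0.898^6·0.102^0 = 0.524394
Sum = 0.9999

0.9999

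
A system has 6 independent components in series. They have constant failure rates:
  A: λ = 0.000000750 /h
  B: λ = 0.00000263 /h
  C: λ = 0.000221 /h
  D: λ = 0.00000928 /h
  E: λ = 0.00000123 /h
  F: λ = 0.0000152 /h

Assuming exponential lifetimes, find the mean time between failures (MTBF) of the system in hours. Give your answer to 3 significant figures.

4000

Series of exponential components: λ_sys = Σ λ_i
λ_sys = 0.000000750 + 0.00000263 + 0.000221 + 0.00000928 + 0.00000123 + 0.0000152 = 2.5009e-04 /h
MTBF = 1 / λ_sys = 4000 h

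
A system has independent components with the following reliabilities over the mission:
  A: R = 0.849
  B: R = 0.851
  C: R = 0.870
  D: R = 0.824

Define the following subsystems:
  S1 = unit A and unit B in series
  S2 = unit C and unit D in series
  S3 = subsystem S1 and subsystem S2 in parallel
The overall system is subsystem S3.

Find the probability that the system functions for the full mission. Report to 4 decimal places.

Series (A and B): 0.849000 × 0.851000 = 0.722499
Series (C and D): 0.870000 × 0.824000 = 0.716880
Parallel ([0.722499] and [0.716880]): 1 − (1 − 0.722499)(1 − 0.716880) = 0.9214

0.9214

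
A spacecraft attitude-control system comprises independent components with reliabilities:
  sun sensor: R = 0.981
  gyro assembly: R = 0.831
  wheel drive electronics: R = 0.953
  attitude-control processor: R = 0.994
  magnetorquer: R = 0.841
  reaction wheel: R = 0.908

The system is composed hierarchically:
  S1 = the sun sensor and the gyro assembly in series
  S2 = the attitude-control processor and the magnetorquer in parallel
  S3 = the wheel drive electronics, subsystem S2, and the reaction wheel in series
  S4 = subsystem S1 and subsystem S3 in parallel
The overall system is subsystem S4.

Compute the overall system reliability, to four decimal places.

0.9750

Series (sun sensor and gyro assembly): 0.981000 × 0.831000 = 0.815211
Parallel (attitude-control processor and magnetorquer): 1 − (1 − 0.994000)(1 − 0.841000) = 0.999046
Series (wheel drive electronics, [0.999046], and reaction wheel): 0.953000 × 0.999046 × 0.908000 = 0.864498
Parallel ([0.815211] and [0.864498]): 1 − (1 − 0.815211)(1 − 0.864498) = 0.9750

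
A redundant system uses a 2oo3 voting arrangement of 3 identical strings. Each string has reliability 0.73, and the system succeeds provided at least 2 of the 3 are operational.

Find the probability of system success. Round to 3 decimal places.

0.821

R = Σ_{i=2}^{3} C(3,i) p^i (1−p)^{3−i} with p = 0.73
C(3,2)·0.73^2·0.27^1 = 0.43165
C(3,3)·0.73^3·0.27^0 = 0.38902
Sum = 0.821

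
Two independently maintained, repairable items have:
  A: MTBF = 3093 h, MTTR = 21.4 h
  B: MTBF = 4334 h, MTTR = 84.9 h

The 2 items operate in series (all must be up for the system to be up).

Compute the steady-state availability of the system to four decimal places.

0.9740

A(A) = MTBF/(MTBF+MTTR) = 3093/(3093+21.4) = 0.993129
A(B) = MTBF/(MTBF+MTTR) = 4334/(4334+84.9) = 0.980787
Series availability: 0.993129 × 0.980787 = 0.9740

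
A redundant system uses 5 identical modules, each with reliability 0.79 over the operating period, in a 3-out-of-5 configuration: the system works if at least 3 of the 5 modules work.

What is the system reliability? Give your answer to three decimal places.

0.934

R = Σ_{i=3}^{5} C(5,i) p^i (1−p)^{5−i} with p = 0.79
C(5,3)·0.79^3·0.21^2 = 0.21743
C(5,4)·0.79^4·0.21^1 = 0.40898
C(5,5)·0.79^5·0.21^0 = 0.30771
Sum = 0.934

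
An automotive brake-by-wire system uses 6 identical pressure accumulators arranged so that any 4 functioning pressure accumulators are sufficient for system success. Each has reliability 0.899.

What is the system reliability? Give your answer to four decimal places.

R = Σ_{i=4}^{6} C(6,i) p^i (1−p)^{6−i} with p = 0.899
C(6,4)·0.899^4·0.101^2 = 0.099948
C(6,5)·0.899^5·0.101^1 = 0.355853
C(6,6)·0.899^6·0.101^0 = 0.527908
Sum = 0.9837

0.9837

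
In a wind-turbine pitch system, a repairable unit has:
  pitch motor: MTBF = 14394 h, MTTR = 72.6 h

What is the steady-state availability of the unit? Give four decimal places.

A(pitch motor) = MTBF/(MTBF+MTTR) = 14394/(14394+72.6) = 0.9950

0.9950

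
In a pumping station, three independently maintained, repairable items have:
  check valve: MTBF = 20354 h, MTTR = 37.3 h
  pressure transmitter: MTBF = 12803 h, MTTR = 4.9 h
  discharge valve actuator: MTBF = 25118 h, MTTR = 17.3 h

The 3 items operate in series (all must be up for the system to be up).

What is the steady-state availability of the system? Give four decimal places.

A(check valve) = MTBF/(MTBF+MTTR) = 20354/(20354+37.3) = 0.998171
A(pressure transmitter) = MTBF/(MTBF+MTTR) = 12803/(12803+4.9) = 0.999617
A(discharge valve actuator) = MTBF/(MTBF+MTTR) = 25118/(25118+17.3) = 0.999312
Series availability: 0.998171 × 0.999617 × 0.999312 = 0.9971

0.9971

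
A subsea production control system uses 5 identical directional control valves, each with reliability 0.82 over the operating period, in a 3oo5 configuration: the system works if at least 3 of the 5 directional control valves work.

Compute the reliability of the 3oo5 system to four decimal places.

R = Σ_{i=3}^{5} C(5,i) p^i (1−p)^{5−i} with p = 0.82
C(5,3)·0.82^3·0.18^2 = 0.178643
C(5,4)·0.82^4·0.18^1 = 0.406910
C(5,5)·0.82^5·0.18^0 = 0.370740
Sum = 0.9563

0.9563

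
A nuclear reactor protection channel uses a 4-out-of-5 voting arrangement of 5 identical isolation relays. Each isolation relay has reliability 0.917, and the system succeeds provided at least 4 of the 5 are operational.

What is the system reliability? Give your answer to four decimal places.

R = Σ_{i=4}^{5} C(5,i) p^i (1−p)^{5−i} with p = 0.917
C(5,4)·0.917^4·0.083^1 = 0.293444
C(5,5)·0.917^5·0.083^0 = 0.648405
Sum = 0.9418

0.9418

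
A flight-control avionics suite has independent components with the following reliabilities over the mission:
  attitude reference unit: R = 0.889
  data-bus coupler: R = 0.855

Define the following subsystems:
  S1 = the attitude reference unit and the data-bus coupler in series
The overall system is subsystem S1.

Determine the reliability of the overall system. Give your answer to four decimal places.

Series (attitude reference unit and data-bus coupler): 0.889000 × 0.855000 = 0.7601

0.7601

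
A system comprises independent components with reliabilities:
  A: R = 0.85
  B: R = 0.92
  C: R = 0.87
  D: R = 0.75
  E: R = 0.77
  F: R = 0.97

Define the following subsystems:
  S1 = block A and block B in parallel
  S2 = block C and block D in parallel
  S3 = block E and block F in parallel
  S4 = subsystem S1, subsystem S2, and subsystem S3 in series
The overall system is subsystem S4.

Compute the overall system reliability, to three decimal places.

0.949

Parallel (A and B): 1 − (1 − 0.85000)(1 − 0.92000) = 0.98800
Parallel (C and D): 1 − (1 − 0.87000)(1 − 0.75000) = 0.96750
Parallel (E and F): 1 − (1 − 0.77000)(1 − 0.97000) = 0.99310
Series ([0.98800], [0.96750], and [0.99310]): 0.98800 × 0.96750 × 0.99310 = 0.949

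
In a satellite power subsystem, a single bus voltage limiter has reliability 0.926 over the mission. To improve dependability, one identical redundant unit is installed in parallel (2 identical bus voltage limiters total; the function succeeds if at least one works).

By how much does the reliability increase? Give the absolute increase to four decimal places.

0.0685

R_before = 0.926
R_after = 1 − (1 − 0.926)^2 = 0.9945
ΔR = 0.9945 − 0.926 = 0.0685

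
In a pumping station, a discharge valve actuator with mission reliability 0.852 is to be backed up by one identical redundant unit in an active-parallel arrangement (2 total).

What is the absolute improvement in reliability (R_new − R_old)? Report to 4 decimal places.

R_before = 0.852
R_after = 1 − (1 − 0.852)^2 = 0.9781
ΔR = 0.9781 − 0.852 = 0.1261

0.1261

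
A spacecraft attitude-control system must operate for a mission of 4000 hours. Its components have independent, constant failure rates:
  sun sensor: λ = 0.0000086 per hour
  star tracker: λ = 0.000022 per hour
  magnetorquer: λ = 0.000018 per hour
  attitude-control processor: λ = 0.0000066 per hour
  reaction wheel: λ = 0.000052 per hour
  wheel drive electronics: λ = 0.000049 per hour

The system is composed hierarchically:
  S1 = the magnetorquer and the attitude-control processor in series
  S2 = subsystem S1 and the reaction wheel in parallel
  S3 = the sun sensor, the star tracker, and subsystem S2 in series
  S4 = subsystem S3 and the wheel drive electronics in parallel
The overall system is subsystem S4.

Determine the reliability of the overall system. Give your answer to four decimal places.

0.9767

R(sun sensor) = exp(−0.0000086 × 4000) = 0.966185
R(star tracker) = exp(−0.000022 × 4000) = 0.915761
R(magnetorquer) = exp(−0.000018 × 4000) = 0.930531
R(attitude-control processor) = exp(−0.0000066 × 4000) = 0.973945
R(reaction wheel) = exp(−0.000052 × 4000) = 0.812207
R(wheel drive electronics) = exp(−0.000049 × 4000) = 0.822012
Series (magnetorquer and attitude-control processor): 0.930531 × 0.973945 = 0.906286
Parallel ([0.906286] and reaction wheel): 1 − (1 − 0.906286)(1 − 0.812207) = 0.982401
Series (sun sensor, star tracker, and [0.982401]): 0.966185 × 0.915761 × 0.982401 = 0.869223
Parallel ([0.869223] and wheel drive electronics): 1 − (1 − 0.869223)(1 − 0.822012) = 0.9767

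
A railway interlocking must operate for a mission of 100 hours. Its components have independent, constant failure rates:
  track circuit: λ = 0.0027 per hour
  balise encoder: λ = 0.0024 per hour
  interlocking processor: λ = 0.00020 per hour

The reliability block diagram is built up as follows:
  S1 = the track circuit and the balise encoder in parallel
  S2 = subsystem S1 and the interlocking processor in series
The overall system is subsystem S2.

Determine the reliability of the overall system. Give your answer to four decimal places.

R(track circuit) = exp(−0.0027 × 100) = 0.763379
R(balise encoder) = exp(−0.0024 × 100) = 0.786628
R(interlocking processor) = exp(−0.00020 × 100) = 0.980199
Parallel (track circuit and balise encoder): 1 − (1 − 0.763379)(1 − 0.786628) = 0.949512
Series ([0.949512] and interlocking processor): 0.949512 × 0.980199 = 0.9307

0.9307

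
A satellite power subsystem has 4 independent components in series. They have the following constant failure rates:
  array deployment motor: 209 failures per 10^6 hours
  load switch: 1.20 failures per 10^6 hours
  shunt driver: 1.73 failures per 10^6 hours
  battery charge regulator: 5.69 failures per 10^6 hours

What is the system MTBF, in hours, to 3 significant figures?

Series of exponential components: λ_sys = Σ λ_i
λ_sys = 0.000209 + 0.00000120 + 0.00000173 + 0.00000569 = 2.1762e-04 /h
MTBF = 1 / λ_sys = 4600 h

4600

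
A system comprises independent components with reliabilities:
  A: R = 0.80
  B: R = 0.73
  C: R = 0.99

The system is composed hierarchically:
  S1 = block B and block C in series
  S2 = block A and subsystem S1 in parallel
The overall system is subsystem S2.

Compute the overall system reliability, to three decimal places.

Series (B and C): 0.73000 × 0.99000 = 0.72270
Parallel (A and [0.72270]): 1 − (1 − 0.80000)(1 − 0.72270) = 0.945

0.945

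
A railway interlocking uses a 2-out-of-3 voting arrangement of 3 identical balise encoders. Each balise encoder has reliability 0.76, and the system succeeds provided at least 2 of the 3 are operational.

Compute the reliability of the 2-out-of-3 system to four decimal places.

R = Σ_{i=2}^{3} C(3,i) p^i (1−p)^{3−i} with p = 0.76
C(3,2)·0.76^2·0.24^1 = 0.415872
C(3,3)·0.76^3·0.24^0 = 0.438976
Sum = 0.8548

0.8548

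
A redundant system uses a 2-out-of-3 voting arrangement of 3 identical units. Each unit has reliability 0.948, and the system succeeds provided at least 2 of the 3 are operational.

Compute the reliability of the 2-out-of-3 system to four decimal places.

R = Σ_{i=2}^{3} C(3,i) p^i (1−p)^{3−i} with p = 0.948
C(3,2)·0.948^2·0.052^1 = 0.140198
C(3,3)·0.948^3·0.052^0 = 0.851971
Sum = 0.9922

0.9922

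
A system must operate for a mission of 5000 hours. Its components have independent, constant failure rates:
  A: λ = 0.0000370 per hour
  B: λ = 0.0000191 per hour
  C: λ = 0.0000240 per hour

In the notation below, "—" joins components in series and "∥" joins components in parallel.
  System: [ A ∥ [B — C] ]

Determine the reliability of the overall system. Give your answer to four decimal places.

0.9673

R(A) = exp(−0.0000370 × 5000) = 0.831104
R(B) = exp(−0.0000191 × 5000) = 0.908918
R(C) = exp(−0.0000240 × 5000) = 0.886920
Series (B and C): 0.908918 × 0.886920 = 0.806138
Parallel (A and [0.806138]): 1 − (1 − 0.831104)(1 − 0.806138) = 0.9673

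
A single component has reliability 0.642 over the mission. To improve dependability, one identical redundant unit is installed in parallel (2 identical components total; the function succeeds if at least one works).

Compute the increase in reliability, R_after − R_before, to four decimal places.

0.2298

R_before = 0.642
R_after = 1 − (1 − 0.642)^2 = 0.8718
ΔR = 0.8718 − 0.642 = 0.2298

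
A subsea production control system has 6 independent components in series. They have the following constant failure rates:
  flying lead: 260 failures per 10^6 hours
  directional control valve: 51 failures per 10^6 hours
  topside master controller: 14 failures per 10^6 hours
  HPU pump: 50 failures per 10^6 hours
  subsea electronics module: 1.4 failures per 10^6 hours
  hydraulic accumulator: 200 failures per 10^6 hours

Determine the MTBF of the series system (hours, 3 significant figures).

1730

Series of exponential components: λ_sys = Σ λ_i
λ_sys = 0.00026 + 0.000051 + 0.000014 + 0.000050 + 0.0000014 + 0.00020 = 5.7640e-04 /h
MTBF = 1 / λ_sys = 1730 h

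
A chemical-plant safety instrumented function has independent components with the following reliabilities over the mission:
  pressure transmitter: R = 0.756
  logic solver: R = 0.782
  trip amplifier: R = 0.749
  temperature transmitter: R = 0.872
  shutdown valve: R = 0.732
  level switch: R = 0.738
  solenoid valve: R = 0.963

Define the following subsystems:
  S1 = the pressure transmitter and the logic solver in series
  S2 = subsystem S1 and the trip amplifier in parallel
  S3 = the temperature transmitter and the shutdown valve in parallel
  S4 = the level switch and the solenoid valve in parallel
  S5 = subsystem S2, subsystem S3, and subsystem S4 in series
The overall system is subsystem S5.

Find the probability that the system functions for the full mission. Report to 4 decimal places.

Series (pressure transmitter and logic solver): 0.756000 × 0.782000 = 0.591192
Parallel ([0.591192] and trip amplifier): 1 − (1 − 0.591192)(1 − 0.749000) = 0.897389
Parallel (temperature transmitter and shutdown valve): 1 − (1 − 0.872000)(1 − 0.732000) = 0.965696
Parallel (level switch and solenoid valve): 1 − (1 − 0.738000)(1 − 0.963000) = 0.990306
Series ([0.897389], [0.965696], and [0.990306]): 0.897389 × 0.965696 × 0.990306 = 0.8582

0.8582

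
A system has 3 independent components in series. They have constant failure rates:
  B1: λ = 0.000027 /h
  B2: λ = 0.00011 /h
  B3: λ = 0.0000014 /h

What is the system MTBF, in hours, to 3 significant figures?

Series of exponential components: λ_sys = Σ λ_i
λ_sys = 0.000027 + 0.00011 + 0.0000014 = 1.3840e-04 /h
MTBF = 1 / λ_sys = 7230 h

7230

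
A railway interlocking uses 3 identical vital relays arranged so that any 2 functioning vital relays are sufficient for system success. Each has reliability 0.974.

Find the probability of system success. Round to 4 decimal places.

R = Σ_{i=2}^{3} C(3,i) p^i (1−p)^{3−i} with p = 0.974
C(3,2)·0.974^2·0.026^1 = 0.073997
C(3,3)·0.974^3·0.026^0 = 0.924010
Sum = 0.9980

0.9980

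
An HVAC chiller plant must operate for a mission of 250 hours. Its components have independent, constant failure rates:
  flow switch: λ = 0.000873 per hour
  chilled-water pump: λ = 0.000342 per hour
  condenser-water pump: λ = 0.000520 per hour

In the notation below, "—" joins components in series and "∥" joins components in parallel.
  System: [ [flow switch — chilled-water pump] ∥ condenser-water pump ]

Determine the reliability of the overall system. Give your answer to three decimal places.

0.968

R(flow switch) = exp(−0.000873 × 250) = 0.80392
R(chilled-water pump) = exp(−0.000342 × 250) = 0.91805
R(condenser-water pump) = exp(−0.000520 × 250) = 0.87810
Series (flow switch and chilled-water pump): 0.80392 × 0.91805 = 0.73804
Parallel ([0.73804] and condenser-water pump): 1 − (1 − 0.73804)(1 − 0.87810) = 0.968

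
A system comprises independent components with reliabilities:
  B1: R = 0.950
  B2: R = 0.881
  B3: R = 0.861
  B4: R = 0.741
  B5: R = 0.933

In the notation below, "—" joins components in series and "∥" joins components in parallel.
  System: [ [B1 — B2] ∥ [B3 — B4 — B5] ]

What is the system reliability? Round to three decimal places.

0.934

Series (B1 and B2): 0.95000 × 0.88100 = 0.83695
Series (B3, B4, and B5): 0.86100 × 0.74100 × 0.93300 = 0.59525
Parallel ([0.83695] and [0.59525]): 1 − (1 − 0.83695)(1 − 0.59525) = 0.934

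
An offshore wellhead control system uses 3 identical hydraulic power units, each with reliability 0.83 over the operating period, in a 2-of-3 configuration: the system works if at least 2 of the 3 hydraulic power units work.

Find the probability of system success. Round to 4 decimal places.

0.9231

R = Σ_{i=2}^{3} C(3,i) p^i (1−p)^{3−i} with p = 0.83
C(3,2)·0.83^2·0.17^1 = 0.351339
C(3,3)·0.83^3·0.17^0 = 0.571787
Sum = 0.9231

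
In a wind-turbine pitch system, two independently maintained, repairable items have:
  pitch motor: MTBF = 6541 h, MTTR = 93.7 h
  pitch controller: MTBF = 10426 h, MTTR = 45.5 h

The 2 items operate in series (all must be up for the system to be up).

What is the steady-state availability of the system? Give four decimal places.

0.9816

A(pitch motor) = MTBF/(MTBF+MTTR) = 6541/(6541+93.7) = 0.985877
A(pitch controller) = MTBF/(MTBF+MTTR) = 10426/(10426+45.5) = 0.995655
Series availability: 0.985877 × 0.995655 = 0.9816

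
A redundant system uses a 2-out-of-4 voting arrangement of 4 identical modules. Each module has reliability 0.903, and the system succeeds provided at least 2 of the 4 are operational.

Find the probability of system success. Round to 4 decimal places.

R = Σ_{i=2}^{4} C(4,i) p^i (1−p)^{4−i} with p = 0.903
C(4,2)·0.903^2·0.097^2 = 0.046033
C(4,3)·0.903^3·0.097^1 = 0.285690
C(4,4)·0.903^4·0.097^0 = 0.664892
Sum = 0.9966

0.9966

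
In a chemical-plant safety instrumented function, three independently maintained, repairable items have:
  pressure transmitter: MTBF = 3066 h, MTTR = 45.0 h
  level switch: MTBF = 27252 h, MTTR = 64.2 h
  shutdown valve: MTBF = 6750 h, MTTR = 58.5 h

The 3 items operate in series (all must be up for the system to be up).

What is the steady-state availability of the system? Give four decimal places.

A(pressure transmitter) = MTBF/(MTBF+MTTR) = 3066/(3066+45.0) = 0.985535
A(level switch) = MTBF/(MTBF+MTTR) = 27252/(27252+64.2) = 0.997650
A(shutdown valve) = MTBF/(MTBF+MTTR) = 6750/(6750+58.5) = 0.991408
Series availability: 0.985535 × 0.997650 × 0.991408 = 0.9748

0.9748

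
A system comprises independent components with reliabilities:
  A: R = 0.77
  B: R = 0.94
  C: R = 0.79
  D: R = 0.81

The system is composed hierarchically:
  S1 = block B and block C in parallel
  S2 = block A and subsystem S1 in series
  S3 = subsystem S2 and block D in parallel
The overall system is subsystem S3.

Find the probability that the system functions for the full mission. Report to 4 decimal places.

0.9545

Parallel (B and C): 1 − (1 − 0.940000)(1 − 0.790000) = 0.987400
Series (A and [0.987400]): 0.770000 × 0.987400 = 0.760298
Parallel ([0.760298] and D): 1 − (1 − 0.760298)(1 − 0.810000) = 0.9545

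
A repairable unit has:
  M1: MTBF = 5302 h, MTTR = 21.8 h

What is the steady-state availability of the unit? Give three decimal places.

A(M1) = MTBF/(MTBF+MTTR) = 5302/(5302+21.8) = 0.996

0.996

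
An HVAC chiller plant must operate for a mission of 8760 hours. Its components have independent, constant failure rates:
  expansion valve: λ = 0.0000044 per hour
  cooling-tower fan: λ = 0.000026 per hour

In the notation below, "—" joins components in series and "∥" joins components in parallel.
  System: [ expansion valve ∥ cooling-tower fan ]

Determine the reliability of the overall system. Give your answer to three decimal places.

0.992

R(expansion valve) = exp(−0.0000044 × 8760) = 0.96219
R(cooling-tower fan) = exp(−0.000026 × 8760) = 0.79632
Parallel (expansion valve and cooling-tower fan): 1 − (1 − 0.96219)(1 − 0.79632) = 0.992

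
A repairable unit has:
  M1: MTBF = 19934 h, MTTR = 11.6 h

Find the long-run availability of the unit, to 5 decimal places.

A(M1) = MTBF/(MTBF+MTTR) = 19934/(19934+11.6) = 0.99942

0.99942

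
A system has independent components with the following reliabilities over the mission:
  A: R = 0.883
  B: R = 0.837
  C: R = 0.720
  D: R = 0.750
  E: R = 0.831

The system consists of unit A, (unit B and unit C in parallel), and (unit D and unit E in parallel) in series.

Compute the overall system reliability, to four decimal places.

Parallel (B and C): 1 − (1 − 0.837000)(1 − 0.720000) = 0.954360
Parallel (D and E): 1 − (1 − 0.750000)(1 − 0.831000) = 0.957750
Series (A, [0.954360], and [0.957750]): 0.883000 × 0.954360 × 0.957750 = 0.8071

0.8071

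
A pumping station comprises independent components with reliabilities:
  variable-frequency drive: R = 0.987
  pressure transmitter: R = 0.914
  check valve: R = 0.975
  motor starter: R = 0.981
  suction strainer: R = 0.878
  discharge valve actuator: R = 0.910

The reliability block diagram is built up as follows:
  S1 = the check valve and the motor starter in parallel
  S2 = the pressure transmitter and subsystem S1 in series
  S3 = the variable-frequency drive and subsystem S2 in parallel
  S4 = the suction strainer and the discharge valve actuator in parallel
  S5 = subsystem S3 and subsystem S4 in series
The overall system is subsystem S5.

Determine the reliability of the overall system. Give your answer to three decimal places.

0.988

Parallel (check valve and motor starter): 1 − (1 − 0.97500)(1 − 0.98100) = 0.99953
Series (pressure transmitter and [0.99953]): 0.91400 × 0.99953 = 0.91357
Parallel (variable-frequency drive and [0.91357]): 1 − (1 − 0.98700)(1 − 0.91357) = 0.99888
Parallel (suction strainer and discharge valve actuator): 1 − (1 − 0.87800)(1 − 0.91000) = 0.98902
Series ([0.99888] and [0.98902]): 0.99888 × 0.98902 = 0.988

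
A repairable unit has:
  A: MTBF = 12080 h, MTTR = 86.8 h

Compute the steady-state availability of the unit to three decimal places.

A(A) = MTBF/(MTBF+MTTR) = 12080/(12080+86.8) = 0.993

0.993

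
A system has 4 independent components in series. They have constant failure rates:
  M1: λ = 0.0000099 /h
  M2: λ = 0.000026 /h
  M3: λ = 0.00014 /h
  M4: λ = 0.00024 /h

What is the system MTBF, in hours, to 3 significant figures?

2400

Series of exponential components: λ_sys = Σ λ_i
λ_sys = 0.0000099 + 0.000026 + 0.00014 + 0.00024 = 4.1590e-04 /h
MTBF = 1 / λ_sys = 2400 h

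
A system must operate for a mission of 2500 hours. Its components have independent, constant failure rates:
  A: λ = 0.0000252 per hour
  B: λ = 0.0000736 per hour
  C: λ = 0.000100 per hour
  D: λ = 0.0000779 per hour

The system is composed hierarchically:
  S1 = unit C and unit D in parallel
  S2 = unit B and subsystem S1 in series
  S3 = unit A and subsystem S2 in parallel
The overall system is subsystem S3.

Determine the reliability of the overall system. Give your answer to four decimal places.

0.9878

R(A) = exp(−0.0000252 × 2500) = 0.938943
R(B) = exp(−0.0000736 × 2500) = 0.831936
R(C) = exp(−0.000100 × 2500) = 0.778801
R(D) = exp(−0.0000779 × 2500) = 0.823040
Parallel (C and D): 1 − (1 − 0.778801)(1 − 0.823040) = 0.960857
Series (B and [0.960857]): 0.831936 × 0.960857 = 0.799372
Parallel (A and [0.799372]): 1 − (1 − 0.938943)(1 − 0.799372) = 0.9878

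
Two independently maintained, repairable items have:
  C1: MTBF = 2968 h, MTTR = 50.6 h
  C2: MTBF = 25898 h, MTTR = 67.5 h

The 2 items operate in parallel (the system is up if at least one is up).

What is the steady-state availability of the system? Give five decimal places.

A(C1) = MTBF/(MTBF+MTTR) = 2968/(2968+50.6) = 0.983237
A(C2) = MTBF/(MTBF+MTTR) = 25898/(25898+67.5) = 0.997400
Parallel availability: 1 − (1 − 0.983237)(1 − 0.997400) = 0.99996

0.99996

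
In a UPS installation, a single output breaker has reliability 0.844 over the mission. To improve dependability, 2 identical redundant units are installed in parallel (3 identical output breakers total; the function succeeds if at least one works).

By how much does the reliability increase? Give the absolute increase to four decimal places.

R_before = 0.844
R_after = 1 − (1 − 0.844)^3 = 0.9962
ΔR = 0.9962 − 0.844 = 0.1522

0.1522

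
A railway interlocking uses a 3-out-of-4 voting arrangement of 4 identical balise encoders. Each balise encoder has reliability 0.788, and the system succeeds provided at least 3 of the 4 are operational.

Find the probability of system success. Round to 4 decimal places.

0.8005

R = Σ_{i=3}^{4} C(4,i) p^i (1−p)^{4−i} with p = 0.788
C(4,3)·0.788^3·0.212^1 = 0.414930
C(4,4)·0.788^4·0.212^0 = 0.385571
Sum = 0.8005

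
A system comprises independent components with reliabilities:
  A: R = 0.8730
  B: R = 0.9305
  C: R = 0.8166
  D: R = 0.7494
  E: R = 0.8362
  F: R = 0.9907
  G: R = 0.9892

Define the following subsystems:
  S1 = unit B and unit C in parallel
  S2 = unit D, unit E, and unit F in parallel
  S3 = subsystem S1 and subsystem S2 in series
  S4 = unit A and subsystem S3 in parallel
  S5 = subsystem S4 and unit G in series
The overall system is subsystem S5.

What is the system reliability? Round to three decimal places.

0.988

Parallel (B and C): 1 − (1 − 0.93050)(1 − 0.81660) = 0.98725
Parallel (D, E, and F): 1 − (1 − 0.74940)(1 − 0.83620)(1 − 0.99070) = 0.99962
Series ([0.98725] and [0.99962]): 0.98725 × 0.99962 = 0.98687
Parallel (A and [0.98687]): 1 − (1 − 0.87300)(1 − 0.98687) = 0.99833
Series ([0.99833] and G): 0.99833 × 0.98920 = 0.988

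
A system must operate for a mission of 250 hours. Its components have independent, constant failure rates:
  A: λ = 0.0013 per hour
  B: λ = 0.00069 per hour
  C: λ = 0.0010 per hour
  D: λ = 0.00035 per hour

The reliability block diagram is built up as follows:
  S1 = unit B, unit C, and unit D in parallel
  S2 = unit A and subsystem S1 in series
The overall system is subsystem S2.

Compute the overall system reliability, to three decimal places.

0.720

R(A) = exp(−0.0013 × 250) = 0.72253
R(B) = exp(−0.00069 × 250) = 0.84156
R(C) = exp(−0.0010 × 250) = 0.77880
R(D) = exp(−0.00035 × 250) = 0.91622
Parallel (B, C, and D): 1 − (1 − 0.84156)(1 − 0.77880)(1 − 0.91622) = 0.99706
Series (A and [0.99706]): 0.72253 × 0.99706 = 0.720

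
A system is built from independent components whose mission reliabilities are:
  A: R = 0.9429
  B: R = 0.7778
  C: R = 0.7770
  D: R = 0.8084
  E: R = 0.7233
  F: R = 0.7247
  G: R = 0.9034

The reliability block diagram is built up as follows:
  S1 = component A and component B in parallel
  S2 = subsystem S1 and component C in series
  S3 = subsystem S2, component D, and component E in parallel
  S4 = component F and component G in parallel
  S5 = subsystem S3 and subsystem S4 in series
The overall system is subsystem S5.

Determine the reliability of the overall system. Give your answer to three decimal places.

0.961

Parallel (A and B): 1 − (1 − 0.94290)(1 − 0.77780) = 0.98731
Series ([0.98731] and C): 0.98731 × 0.77700 = 0.76714
Parallel ([0.76714], D, and E): 1 − (1 − 0.76714)(1 − 0.80840)(1 − 0.72330) = 0.98765
Parallel (F and G): 1 − (1 − 0.72470)(1 − 0.90340) = 0.97341
Series ([0.98765] and [0.97341]): 0.98765 × 0.97341 = 0.961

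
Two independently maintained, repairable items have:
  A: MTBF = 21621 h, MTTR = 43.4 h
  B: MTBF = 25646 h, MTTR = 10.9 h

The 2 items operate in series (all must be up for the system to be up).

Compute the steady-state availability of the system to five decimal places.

A(A) = MTBF/(MTBF+MTTR) = 21621/(21621+43.4) = 0.997997
A(B) = MTBF/(MTBF+MTTR) = 25646/(25646+10.9) = 0.999575
Series availability: 0.997997 × 0.999575 = 0.99757

0.99757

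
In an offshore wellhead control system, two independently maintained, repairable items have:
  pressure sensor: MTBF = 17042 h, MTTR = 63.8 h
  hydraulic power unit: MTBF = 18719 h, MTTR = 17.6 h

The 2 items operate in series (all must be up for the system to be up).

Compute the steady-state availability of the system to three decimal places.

A(pressure sensor) = MTBF/(MTBF+MTTR) = 17042/(17042+63.8) = 0.996270
A(hydraulic power unit) = MTBF/(MTBF+MTTR) = 18719/(18719+17.6) = 0.999061
Series availability: 0.996270 × 0.999061 = 0.995

0.995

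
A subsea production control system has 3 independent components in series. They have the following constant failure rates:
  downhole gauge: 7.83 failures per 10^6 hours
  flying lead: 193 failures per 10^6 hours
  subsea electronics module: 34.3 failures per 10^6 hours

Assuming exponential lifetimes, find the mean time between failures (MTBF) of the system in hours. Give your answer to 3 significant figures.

Series of exponential components: λ_sys = Σ λ_i
λ_sys = 0.00000783 + 0.000193 + 0.0000343 = 2.3513e-04 /h
MTBF = 1 / λ_sys = 4250 h

4250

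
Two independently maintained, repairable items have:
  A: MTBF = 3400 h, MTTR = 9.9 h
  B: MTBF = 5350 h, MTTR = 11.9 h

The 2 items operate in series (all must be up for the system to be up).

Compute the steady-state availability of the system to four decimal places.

0.9949

A(A) = MTBF/(MTBF+MTTR) = 3400/(3400+9.9) = 0.997097
A(B) = MTBF/(MTBF+MTTR) = 5350/(5350+11.9) = 0.997781
Series availability: 0.997097 × 0.997781 = 0.9949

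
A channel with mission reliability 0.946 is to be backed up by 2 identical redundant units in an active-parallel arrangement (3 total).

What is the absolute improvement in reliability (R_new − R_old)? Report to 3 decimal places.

R_before = 0.946
R_after = 1 − (1 − 0.946)^3 = 1.000
ΔR = 1.000 − 0.946 = 0.054

0.054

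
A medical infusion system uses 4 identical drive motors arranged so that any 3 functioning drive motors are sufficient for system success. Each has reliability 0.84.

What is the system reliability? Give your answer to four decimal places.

0.8772

R = Σ_{i=3}^{4} C(4,i) p^i (1−p)^{4−i} with p = 0.84
C(4,3)·0.84^3·0.16^1 = 0.379331
C(4,4)·0.84^4·0.16^0 = 0.497871
Sum = 0.8772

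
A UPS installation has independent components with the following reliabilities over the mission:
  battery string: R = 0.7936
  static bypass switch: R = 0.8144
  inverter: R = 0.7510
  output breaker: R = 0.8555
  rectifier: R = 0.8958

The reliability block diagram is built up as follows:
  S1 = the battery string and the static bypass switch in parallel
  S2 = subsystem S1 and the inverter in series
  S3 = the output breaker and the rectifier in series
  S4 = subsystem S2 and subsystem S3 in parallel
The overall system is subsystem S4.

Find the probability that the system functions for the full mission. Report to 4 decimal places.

0.9351

Parallel (battery string and static bypass switch): 1 − (1 − 0.793600)(1 − 0.814400) = 0.961692
Series ([0.961692] and inverter): 0.961692 × 0.751000 = 0.722231
Series (output breaker and rectifier): 0.855500 × 0.895800 = 0.766357
Parallel ([0.722231] and [0.766357]): 1 − (1 − 0.722231)(1 − 0.766357) = 0.9351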